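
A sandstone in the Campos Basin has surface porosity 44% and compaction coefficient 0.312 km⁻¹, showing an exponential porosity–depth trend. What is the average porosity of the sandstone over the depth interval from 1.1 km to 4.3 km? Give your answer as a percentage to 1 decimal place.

⟨phi⟩ = (1/(Z₂−Z₁)) ∫ phi₀ e^(−cZ) dZ = phi₀·(e^(−c·Z₁) − e^(−c·Z₂)) / (c·(Z₂−Z₁))
e^(−0.312×1.1) = 0.7095; e^(−0.312×4.3) = 0.2614
⟨phi⟩ = 0.44 × (0.7095 − 0.2614) / (0.312 × 3.2) = 0.44 × 0.4488 = 0.1975

19.7%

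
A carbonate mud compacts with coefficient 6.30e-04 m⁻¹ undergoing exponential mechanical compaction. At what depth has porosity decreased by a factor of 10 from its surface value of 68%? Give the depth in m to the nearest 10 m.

Working in km (1 km = 1000 m; β in km⁻¹ = β in m⁻¹ × 1000):
φ/φ₀ = 1/10 ⇒ exp(−β·z) = 1/10 ⇒ z = ln(10) / β
z = 2.3026 / 0.63 = 3.655 km

3650 m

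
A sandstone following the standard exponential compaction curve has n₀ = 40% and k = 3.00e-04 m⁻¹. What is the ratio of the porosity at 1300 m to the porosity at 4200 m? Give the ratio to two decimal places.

Working in km (1 km = 1000 m; k in km⁻¹ = k in m⁻¹ × 1000):
n(Z₁)/n(Z₂) = e^(−k·Z₁)/e^(−k·Z₂) = e^{k(Z₂−Z₁)}
= exp(0.3 × 2.9) = exp(0.87) = 2.3869

2.39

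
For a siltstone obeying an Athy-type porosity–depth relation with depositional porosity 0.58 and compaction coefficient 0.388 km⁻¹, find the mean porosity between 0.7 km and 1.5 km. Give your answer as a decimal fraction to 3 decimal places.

0.380

⟨n⟩ = (1/(d₂−d₁)) ∫ n₀ e^(−βd) dd = n₀·(e^(−β·d₁) − e^(−β·d₂)) / (β·(d₂−d₁))
e^(−0.388×0.7) = 0.7622; e^(−0.388×1.5) = 0.5588
⟨n⟩ = 0.58 × (0.7622 − 0.5588) / (0.388 × 0.8) = 0.58 × 0.6552 = 0.3800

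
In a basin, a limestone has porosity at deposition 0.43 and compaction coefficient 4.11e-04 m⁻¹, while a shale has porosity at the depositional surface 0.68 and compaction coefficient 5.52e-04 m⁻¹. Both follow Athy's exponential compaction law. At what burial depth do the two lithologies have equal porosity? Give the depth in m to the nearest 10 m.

3250 m

Working in km (1 km = 1000 m; c in km⁻¹ = c in m⁻¹ × 1000):
Set n₀ₐ e^(−cₐZ) = n₀ᵦ e^(−cᵦZ) ⇒ ln(n₀ₐ/n₀ᵦ) = (cₐ − cᵦ)·Z
Z = ln(0.43/0.68) / (0.411 − 0.552) = -0.4583 / -0.141 = 3.250 km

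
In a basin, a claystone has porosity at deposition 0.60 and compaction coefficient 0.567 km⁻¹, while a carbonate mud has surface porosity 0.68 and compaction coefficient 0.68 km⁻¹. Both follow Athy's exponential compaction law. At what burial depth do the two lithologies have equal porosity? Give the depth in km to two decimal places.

Set φ₀ₐ e^(−βₐd) = φ₀ᵦ e^(−βᵦd) ⇒ ln(φ₀ₐ/φ₀ᵦ) = (βₐ − βᵦ)·d
d = ln(0.6/0.68) / (0.567 − 0.68) = -0.1252 / -0.113 = 1.108 km

1.11 km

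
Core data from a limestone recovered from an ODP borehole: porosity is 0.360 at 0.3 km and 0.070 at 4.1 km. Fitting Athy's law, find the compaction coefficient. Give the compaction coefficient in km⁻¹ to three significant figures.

0.431 km⁻¹

Athy: φ(Z) = φ₀ e^(−cZ) ⇒ φ₁/φ₂ = e^{c(Z₂−Z₁)} ⇒ c = ln(φ₁/φ₂)/(Z₂−Z₁)
c = ln(0.36/0.07) / (4.1 − 0.3) = ln(5.143) / 3.8 = 1.6376 / 3.8 = 0.4309 km⁻¹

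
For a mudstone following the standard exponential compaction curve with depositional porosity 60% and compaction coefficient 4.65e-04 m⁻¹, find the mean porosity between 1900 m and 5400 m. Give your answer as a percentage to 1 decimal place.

Working in km (1 km = 1000 m; k in km⁻¹ = k in m⁻¹ × 1000):
⟨phi⟩ = (1/(d₂−d₁)) ∫ phi₀ e^(−kd) dd = phi₀·(e^(−k·d₁) − e^(−k·d₂)) / (k·(d₂−d₁))
e^(−0.465×1.9) = 0.4133; e^(−0.465×5.4) = 0.0812
⟨phi⟩ = 0.6 × (0.4133 − 0.0812) / (0.465 × 3.5) = 0.6 × 0.2041 = 0.1225

12.2%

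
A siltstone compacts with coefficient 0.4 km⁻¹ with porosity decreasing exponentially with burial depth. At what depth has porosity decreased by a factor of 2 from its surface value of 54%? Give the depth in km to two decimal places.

n/n₀ = 1/2 ⇒ exp(−k·Z) = 1/2 ⇒ Z = ln(2) / k
Z = 0.6931 / 0.4 = 1.733 km

1.73 km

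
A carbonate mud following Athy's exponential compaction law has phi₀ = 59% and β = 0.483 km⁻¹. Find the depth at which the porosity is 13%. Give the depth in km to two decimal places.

Invert Athy's law: z = ln(phi₀/phi) / β
z = ln(0.59/0.13) / 0.483 = ln(4.538) / 0.483 = 1.5126 / 0.483 = 3.132 km

3.13 km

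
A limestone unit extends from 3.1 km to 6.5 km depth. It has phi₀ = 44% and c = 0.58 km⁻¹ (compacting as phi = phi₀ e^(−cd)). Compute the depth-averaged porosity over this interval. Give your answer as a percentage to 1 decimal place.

⟨phi⟩ = (1/(d₂−d₁)) ∫ phi₀ e^(−cd) dd = phi₀·(e^(−c·d₁) − e^(−c·d₂)) / (c·(d₂−d₁))
e^(−0.58×3.1) = 0.1656; e^(−0.58×6.5) = 0.0231
⟨phi⟩ = 0.44 × (0.1656 − 0.0231) / (0.58 × 3.4) = 0.44 × 0.0723 = 0.0318

3.2%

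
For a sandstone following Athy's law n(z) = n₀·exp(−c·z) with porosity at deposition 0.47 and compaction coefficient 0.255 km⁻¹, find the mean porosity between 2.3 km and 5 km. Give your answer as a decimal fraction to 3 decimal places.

0.189

⟨n⟩ = (1/(z₂−z₁)) ∫ n₀ e^(−cz) dz = n₀·(e^(−c·z₁) − e^(−c·z₂)) / (c·(z₂−z₁))
e^(−0.255×2.3) = 0.5563; e^(−0.255×5) = 0.2794
⟨n⟩ = 0.47 × (0.5563 − 0.2794) / (0.255 × 2.7) = 0.47 × 0.4021 = 0.1890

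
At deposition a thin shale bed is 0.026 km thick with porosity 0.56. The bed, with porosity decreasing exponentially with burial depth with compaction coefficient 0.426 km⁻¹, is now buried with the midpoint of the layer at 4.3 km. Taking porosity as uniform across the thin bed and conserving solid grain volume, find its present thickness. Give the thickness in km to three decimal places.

0.013 km

Porosity at 4.3 km: φ = 0.56·exp(−0.426×4.3) = 0.0897
Solid-volume conservation: h(1−φ) = h₀(1−φ₀) ⇒ h = h₀·(1−φ₀)/(1−φ)
h = 0.026 × (1 − 0.56)/(1 − 0.0897) = 0.026 × 0.4833 = 0.0126 km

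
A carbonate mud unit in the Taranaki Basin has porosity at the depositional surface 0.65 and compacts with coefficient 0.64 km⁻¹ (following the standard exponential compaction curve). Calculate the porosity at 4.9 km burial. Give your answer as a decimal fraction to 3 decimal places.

n = n₀·exp(−c·z) = 0.65 × exp(−0.64 × 4.9) = 0.65 × exp(−3.136)
  = 0.65 × 0.0435 = 0.0282

0.028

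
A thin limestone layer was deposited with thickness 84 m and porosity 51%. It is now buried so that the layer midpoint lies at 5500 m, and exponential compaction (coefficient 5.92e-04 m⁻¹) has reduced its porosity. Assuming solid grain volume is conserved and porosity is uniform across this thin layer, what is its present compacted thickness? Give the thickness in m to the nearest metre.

42 m

Working in km (1 km = 1000 m; c in km⁻¹ = c in m⁻¹ × 1000):
Porosity at 5.5 km: φ = 0.51·exp(−0.592×5.5) = 0.0197
Solid-volume conservation: h(1−φ) = h₀(1−φ₀) ⇒ h = h₀·(1−φ₀)/(1−φ)
h = 0.084 × (1 − 0.51)/(1 − 0.0197) = 0.084 × 0.4998 = 0.0420 km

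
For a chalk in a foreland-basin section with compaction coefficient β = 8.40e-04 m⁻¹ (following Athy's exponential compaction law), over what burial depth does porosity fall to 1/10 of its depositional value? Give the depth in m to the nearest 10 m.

2740 m

Working in km (1 km = 1000 m; β in km⁻¹ = β in m⁻¹ × 1000):
n/n₀ = 1/10 ⇒ exp(−β·Z) = 1/10 ⇒ Z = ln(10) / β
Z = 2.3026 / 0.84 = 2.741 km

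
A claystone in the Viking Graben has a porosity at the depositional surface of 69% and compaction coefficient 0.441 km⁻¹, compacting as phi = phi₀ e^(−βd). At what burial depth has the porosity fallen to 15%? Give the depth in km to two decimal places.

Invert Athy's law: d = ln(phi₀/phi) / β
d = ln(0.69/0.15) / 0.441 = ln(4.6) / 0.441 = 1.5261 / 0.441 = 3.460 km

3.46 km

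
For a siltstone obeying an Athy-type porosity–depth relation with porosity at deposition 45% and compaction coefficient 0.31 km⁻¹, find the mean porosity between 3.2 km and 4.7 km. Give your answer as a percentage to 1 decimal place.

⟨phi⟩ = (1/(Z₂−Z₁)) ∫ phi₀ e^(−βZ) dZ = phi₀·(e^(−β·Z₁) − e^(−β·Z₂)) / (β·(Z₂−Z₁))
e^(−0.31×3.2) = 0.3708; e^(−0.31×4.7) = 0.2329
⟨phi⟩ = 0.45 × (0.3708 − 0.2329) / (0.31 × 1.5) = 0.45 × 0.2966 = 0.1335

13.3%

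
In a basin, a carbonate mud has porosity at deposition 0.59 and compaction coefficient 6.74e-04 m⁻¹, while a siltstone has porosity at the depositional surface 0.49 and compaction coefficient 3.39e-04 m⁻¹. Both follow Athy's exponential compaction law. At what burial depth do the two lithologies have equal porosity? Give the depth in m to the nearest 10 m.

Working in km (1 km = 1000 m; β in km⁻¹ = β in m⁻¹ × 1000):
Set φ₀ₐ e^(−βₐz) = φ₀ᵦ e^(−βᵦz) ⇒ ln(φ₀ₐ/φ₀ᵦ) = (βₐ − βᵦ)·z
z = ln(0.59/0.49) / (0.674 − 0.339) = 0.1857 / 0.335 = 0.554 km

550 m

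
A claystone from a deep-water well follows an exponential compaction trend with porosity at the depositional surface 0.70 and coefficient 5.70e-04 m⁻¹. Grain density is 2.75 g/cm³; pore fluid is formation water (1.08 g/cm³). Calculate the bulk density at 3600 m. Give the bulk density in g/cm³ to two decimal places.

2.60 g/cm³

Working in km (1 km = 1000 m; β in km⁻¹ = β in m⁻¹ × 1000):
Porosity at depth: n = 0.7·exp(−0.57×3.6) = 0.7×0.1285 = 0.0899
Bulk density: ρ_b = (1−n)ρ_g + n·ρ_f = 0.9101×2.75 + 0.0899×1.08
       = 2.503 + 0.097 = 2.600 g/cm³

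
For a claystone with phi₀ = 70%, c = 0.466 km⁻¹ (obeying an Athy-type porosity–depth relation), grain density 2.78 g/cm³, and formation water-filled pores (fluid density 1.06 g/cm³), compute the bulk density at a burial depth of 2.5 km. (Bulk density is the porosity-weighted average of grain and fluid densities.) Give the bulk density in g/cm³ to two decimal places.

2.40 g/cm³

Porosity at depth: phi = 0.7·exp(−0.466×2.5) = 0.7×0.3119 = 0.2183
Bulk density: ρ_b = (1−phi)ρ_g + phi·ρ_f = 0.7817×2.78 + 0.2183×1.06
       = 2.173 + 0.231 = 2.404 g/cm³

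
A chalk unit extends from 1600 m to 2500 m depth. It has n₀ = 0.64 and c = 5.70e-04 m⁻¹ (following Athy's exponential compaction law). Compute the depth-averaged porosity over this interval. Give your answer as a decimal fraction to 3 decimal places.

0.201

Working in km (1 km = 1000 m; c in km⁻¹ = c in m⁻¹ × 1000):
⟨n⟩ = (1/(d₂−d₁)) ∫ n₀ e^(−cd) dd = n₀·(e^(−c·d₁) − e^(−c·d₂)) / (c·(d₂−d₁))
e^(−0.57×1.6) = 0.4017; e^(−0.57×2.5) = 0.2405
⟨n⟩ = 0.64 × (0.4017 − 0.2405) / (0.57 × 0.9) = 0.64 × 0.3143 = 0.2011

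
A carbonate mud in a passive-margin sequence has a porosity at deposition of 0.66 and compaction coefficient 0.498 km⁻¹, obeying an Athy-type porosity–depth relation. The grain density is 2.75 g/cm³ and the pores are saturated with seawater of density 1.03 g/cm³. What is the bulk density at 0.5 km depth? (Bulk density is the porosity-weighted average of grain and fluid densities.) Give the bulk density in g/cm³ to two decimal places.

1.87 g/cm³

Porosity at depth: phi = 0.66·exp(−0.498×0.5) = 0.66×0.7796 = 0.5145
Bulk density: ρ_b = (1−phi)ρ_g + phi·ρ_f = 0.4855×2.75 + 0.5145×1.03
       = 1.335 + 0.530 = 1.865 g/cm³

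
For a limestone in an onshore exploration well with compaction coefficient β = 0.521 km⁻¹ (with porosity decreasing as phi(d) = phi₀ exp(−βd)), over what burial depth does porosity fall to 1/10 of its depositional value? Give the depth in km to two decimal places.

4.42 km

phi/phi₀ = 1/10 ⇒ exp(−β·d) = 1/10 ⇒ d = ln(10) / β
d = 2.3026 / 0.521 = 4.420 km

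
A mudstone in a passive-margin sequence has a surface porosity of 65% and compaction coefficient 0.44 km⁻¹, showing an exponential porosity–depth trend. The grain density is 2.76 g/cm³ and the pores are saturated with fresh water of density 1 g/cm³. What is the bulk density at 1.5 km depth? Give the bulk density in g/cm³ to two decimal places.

Porosity at depth: n = 0.65·exp(−0.44×1.5) = 0.65×0.5169 = 0.3360
Bulk density: ρ_b = (1−n)ρ_g + n·ρ_f = 0.6640×2.76 + 0.3360×1
       = 1.833 + 0.336 = 2.169 g/cm³

2.17 g/cm³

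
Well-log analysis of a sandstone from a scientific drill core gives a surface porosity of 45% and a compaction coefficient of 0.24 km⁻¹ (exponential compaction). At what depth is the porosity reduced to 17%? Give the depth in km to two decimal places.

4.06 km

Invert Athy's law: z = ln(phi₀/phi) / β
z = ln(0.45/0.17) / 0.24 = ln(2.647) / 0.24 = 0.9734 / 0.24 = 4.056 km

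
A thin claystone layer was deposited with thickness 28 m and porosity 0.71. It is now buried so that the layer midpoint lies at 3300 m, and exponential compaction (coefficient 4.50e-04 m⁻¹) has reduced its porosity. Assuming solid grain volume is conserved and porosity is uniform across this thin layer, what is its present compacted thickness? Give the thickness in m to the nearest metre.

10 m

Working in km (1 km = 1000 m; β in km⁻¹ = β in m⁻¹ × 1000):
Porosity at 3.3 km: phi = 0.71·exp(−0.45×3.3) = 0.1608
Solid-volume conservation: h(1−phi) = h₀(1−phi₀) ⇒ h = h₀·(1−phi₀)/(1−phi)
h = 0.028 × (1 − 0.71)/(1 − 0.1608) = 0.028 × 0.3456 = 0.0097 km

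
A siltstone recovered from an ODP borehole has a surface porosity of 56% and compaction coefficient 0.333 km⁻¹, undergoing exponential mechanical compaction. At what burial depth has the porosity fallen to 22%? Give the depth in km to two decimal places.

2.81 km

Invert Athy's law: d = ln(phi₀/phi) / c
d = ln(0.56/0.22) / 0.333 = ln(2.545) / 0.333 = 0.9343 / 0.333 = 2.806 km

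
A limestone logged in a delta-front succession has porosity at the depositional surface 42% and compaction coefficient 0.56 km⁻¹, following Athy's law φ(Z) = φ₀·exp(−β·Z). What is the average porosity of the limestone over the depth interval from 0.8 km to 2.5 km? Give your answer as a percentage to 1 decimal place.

17.3%

⟨φ⟩ = (1/(Z₂−Z₁)) ∫ φ₀ e^(−βZ) dZ = φ₀·(e^(−β·Z₁) − e^(−β·Z₂)) / (β·(Z₂−Z₁))
e^(−0.56×0.8) = 0.6389; e^(−0.56×2.5) = 0.2466
⟨φ⟩ = 0.42 × (0.6389 − 0.2466) / (0.56 × 1.7) = 0.42 × 0.4121 = 0.1731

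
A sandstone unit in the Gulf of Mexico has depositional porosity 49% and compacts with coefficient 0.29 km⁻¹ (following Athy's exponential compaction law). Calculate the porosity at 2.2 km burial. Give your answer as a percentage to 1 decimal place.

n = n₀·exp(−k·Z) = 0.49 × exp(−0.29 × 2.2) = 0.49 × exp(−0.638)
  = 0.49 × 0.5283 = 0.2589

25.9%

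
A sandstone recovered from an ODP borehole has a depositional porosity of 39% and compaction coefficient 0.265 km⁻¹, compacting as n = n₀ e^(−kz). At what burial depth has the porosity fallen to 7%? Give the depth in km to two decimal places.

6.48 km

Invert Athy's law: z = ln(n₀/n) / k
z = ln(0.39/0.07) / 0.265 = ln(5.571) / 0.265 = 1.7177 / 0.265 = 6.482 km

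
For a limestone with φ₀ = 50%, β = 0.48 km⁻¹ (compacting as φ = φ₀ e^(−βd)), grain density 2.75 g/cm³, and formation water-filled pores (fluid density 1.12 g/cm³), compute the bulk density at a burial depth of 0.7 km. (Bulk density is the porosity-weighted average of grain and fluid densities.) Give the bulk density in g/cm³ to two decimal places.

Porosity at depth: φ = 0.5·exp(−0.48×0.7) = 0.5×0.7146 = 0.3573
Bulk density: ρ_b = (1−φ)ρ_g + φ·ρ_f = 0.6427×2.75 + 0.3573×1.12
       = 1.767 + 0.400 = 2.168 g/cm³

2.17 g/cm³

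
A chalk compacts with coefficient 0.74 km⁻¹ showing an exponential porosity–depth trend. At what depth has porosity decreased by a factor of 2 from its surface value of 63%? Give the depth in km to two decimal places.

0.94 km

n/n₀ = 1/2 ⇒ exp(−k·Z) = 1/2 ⇒ Z = ln(2) / k
Z = 0.6931 / 0.74 = 0.937 km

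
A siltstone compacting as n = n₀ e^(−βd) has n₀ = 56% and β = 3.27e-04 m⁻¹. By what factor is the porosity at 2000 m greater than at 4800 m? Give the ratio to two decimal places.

Working in km (1 km = 1000 m; β in km⁻¹ = β in m⁻¹ × 1000):
n(d₁)/n(d₂) = e^(−β·d₁)/e^(−β·d₂) = e^{β(d₂−d₁)}
= exp(0.327 × 2.8) = exp(0.9156) = 2.4983

2.50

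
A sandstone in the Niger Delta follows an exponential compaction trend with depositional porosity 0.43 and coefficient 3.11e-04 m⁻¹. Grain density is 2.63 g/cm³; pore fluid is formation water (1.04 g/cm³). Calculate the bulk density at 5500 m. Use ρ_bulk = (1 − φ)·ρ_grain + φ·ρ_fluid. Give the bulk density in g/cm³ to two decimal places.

2.51 g/cm³

Working in km (1 km = 1000 m; β in km⁻¹ = β in m⁻¹ × 1000):
Porosity at depth: phi = 0.43·exp(−0.311×5.5) = 0.43×0.1808 = 0.0777
Bulk density: ρ_b = (1−phi)ρ_g + phi·ρ_f = 0.9223×2.63 + 0.0777×1.04
       = 2.426 + 0.081 = 2.506 g/cm³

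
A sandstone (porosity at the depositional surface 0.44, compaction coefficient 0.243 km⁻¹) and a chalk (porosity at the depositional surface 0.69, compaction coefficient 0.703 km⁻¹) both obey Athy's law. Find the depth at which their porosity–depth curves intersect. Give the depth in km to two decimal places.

Set n₀ₐ e^(−cₐd) = n₀ᵦ e^(−cᵦd) ⇒ ln(n₀ₐ/n₀ᵦ) = (cₐ − cᵦ)·d
d = ln(0.44/0.69) / (0.243 − 0.703) = -0.4499 / -0.46 = 0.978 km

0.98 km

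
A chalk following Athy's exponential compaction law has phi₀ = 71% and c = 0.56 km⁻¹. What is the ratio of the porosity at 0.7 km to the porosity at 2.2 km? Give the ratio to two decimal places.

2.32

phi(z₁)/phi(z₂) = e^(−c·z₁)/e^(−c·z₂) = e^{c(z₂−z₁)}
= exp(0.56 × 1.5) = exp(0.84) = 2.3164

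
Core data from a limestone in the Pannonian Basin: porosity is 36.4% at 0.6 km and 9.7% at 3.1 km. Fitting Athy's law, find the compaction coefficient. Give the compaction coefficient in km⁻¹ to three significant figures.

Athy: n(d) = n₀ e^(−kd) ⇒ n₁/n₂ = e^{k(d₂−d₁)} ⇒ k = ln(n₁/n₂)/(d₂−d₁)
k = ln(0.364/0.097) / (3.1 − 0.6) = ln(3.753) / 2.5 = 1.3224 / 2.5 = 0.529 km⁻¹

0.529 km⁻¹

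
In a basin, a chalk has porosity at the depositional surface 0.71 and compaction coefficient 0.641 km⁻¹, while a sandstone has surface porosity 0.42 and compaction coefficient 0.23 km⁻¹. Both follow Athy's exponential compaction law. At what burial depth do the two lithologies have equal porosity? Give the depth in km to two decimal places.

1.28 km

Set phi₀ₐ e^(−βₐZ) = phi₀ᵦ e^(−βᵦZ) ⇒ ln(phi₀ₐ/phi₀ᵦ) = (βₐ − βᵦ)·Z
Z = ln(0.71/0.42) / (0.641 − 0.23) = 0.5250 / 0.411 = 1.277 km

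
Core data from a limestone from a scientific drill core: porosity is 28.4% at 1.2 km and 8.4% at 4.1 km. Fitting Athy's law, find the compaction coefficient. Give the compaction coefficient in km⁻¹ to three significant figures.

0.420 km⁻¹

Athy: φ(Z) = φ₀ e^(−βZ) ⇒ φ₁/φ₂ = e^{β(Z₂−Z₁)} ⇒ β = ln(φ₁/φ₂)/(Z₂−Z₁)
β = ln(0.284/0.084) / (4.1 − 1.2) = ln(3.381) / 2.9 = 1.2182 / 2.9 = 0.4201 km⁻¹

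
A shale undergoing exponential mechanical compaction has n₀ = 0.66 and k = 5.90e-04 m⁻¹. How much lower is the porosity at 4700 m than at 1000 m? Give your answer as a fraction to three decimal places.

0.325

Working in km (1 km = 1000 m; k in km⁻¹ = k in m⁻¹ × 1000):
n(1) = 0.66·e^(−0.59×1) = 0.3659
n(4.7) = 0.66·e^(−0.59×4.7) = 0.0412
Δn = 0.3659 − 0.0412 = 0.3246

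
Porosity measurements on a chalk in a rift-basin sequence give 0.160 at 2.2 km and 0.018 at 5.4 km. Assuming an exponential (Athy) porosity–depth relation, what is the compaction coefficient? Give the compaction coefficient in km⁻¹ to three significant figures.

0.683 km⁻¹

Athy: n(Z) = n₀ e^(−βZ) ⇒ n₁/n₂ = e^{β(Z₂−Z₁)} ⇒ β = ln(n₁/n₂)/(Z₂−Z₁)
β = ln(0.16/0.018) / (5.4 − 2.2) = ln(8.889) / 3.2 = 2.1848 / 3.2 = 0.6828 km⁻¹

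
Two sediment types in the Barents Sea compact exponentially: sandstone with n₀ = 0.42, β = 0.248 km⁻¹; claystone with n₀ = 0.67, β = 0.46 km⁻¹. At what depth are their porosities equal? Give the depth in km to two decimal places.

2.20 km

Set n₀ₐ e^(−βₐZ) = n₀ᵦ e^(−βᵦZ) ⇒ ln(n₀ₐ/n₀ᵦ) = (βₐ − βᵦ)·Z
Z = ln(0.42/0.67) / (0.248 − 0.46) = -0.4670 / -0.212 = 2.203 km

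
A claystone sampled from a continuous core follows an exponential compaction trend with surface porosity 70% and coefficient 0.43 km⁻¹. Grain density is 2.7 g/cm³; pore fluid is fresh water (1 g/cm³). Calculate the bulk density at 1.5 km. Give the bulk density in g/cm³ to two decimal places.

Porosity at depth: phi = 0.7·exp(−0.43×1.5) = 0.7×0.5247 = 0.3673
Bulk density: ρ_b = (1−phi)ρ_g + phi·ρ_f = 0.6327×2.7 + 0.3673×1
       = 1.708 + 0.367 = 2.076 g/cm³

2.08 g/cm³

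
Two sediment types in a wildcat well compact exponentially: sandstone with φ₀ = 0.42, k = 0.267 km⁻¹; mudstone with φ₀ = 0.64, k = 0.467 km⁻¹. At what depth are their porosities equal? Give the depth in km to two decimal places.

2.11 km

Set φ₀ₐ e^(−kₐZ) = φ₀ᵦ e^(−kᵦZ) ⇒ ln(φ₀ₐ/φ₀ᵦ) = (kₐ − kᵦ)·Z
Z = ln(0.42/0.64) / (0.267 − 0.467) = -0.4212 / -0.2 = 2.106 km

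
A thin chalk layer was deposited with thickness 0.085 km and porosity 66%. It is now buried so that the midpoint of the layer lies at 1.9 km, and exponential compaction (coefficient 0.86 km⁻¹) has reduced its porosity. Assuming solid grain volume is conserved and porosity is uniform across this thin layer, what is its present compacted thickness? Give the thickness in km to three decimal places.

Porosity at 1.9 km: phi = 0.66·exp(−0.86×1.9) = 0.1288
Solid-volume conservation: h(1−phi) = h₀(1−phi₀) ⇒ h = h₀·(1−phi₀)/(1−phi)
h = 0.085 × (1 − 0.66)/(1 − 0.1288) = 0.085 × 0.3903 = 0.0332 km

0.033 km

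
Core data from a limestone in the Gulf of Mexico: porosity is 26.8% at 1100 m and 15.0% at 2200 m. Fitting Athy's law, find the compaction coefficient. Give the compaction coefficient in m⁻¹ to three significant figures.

0.000528 m⁻¹

Working in km (1 km = 1000 m; c in km⁻¹ = c in m⁻¹ × 1000):
Athy: n(Z) = n₀ e^(−cZ) ⇒ n₁/n₂ = e^{c(Z₂−Z₁)} ⇒ c = ln(n₁/n₂)/(Z₂−Z₁)
c = ln(0.268/0.15) / (2.2 − 1.1) = ln(1.787) / 1.1 = 0.5804 / 1.1 = 0.5276 km⁻¹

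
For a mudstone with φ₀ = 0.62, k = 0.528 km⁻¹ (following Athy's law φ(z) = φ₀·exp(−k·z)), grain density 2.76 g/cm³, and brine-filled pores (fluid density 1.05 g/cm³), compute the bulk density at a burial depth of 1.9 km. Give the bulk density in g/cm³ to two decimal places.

2.37 g/cm³

Porosity at depth: φ = 0.62·exp(−0.528×1.9) = 0.62×0.3667 = 0.2274
Bulk density: ρ_b = (1−φ)ρ_g + φ·ρ_f = 0.7726×2.76 + 0.2274×1.05
       = 2.132 + 0.239 = 2.371 g/cm³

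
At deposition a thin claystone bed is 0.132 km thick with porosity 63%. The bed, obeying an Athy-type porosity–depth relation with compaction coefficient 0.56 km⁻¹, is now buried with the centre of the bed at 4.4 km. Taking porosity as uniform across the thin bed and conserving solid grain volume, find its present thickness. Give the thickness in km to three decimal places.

0.052 km

Porosity at 4.4 km: phi = 0.63·exp(−0.56×4.4) = 0.0536
Solid-volume conservation: h(1−phi) = h₀(1−phi₀) ⇒ h = h₀·(1−phi₀)/(1−phi)
h = 0.132 × (1 − 0.63)/(1 − 0.0536) = 0.132 × 0.3910 = 0.0516 km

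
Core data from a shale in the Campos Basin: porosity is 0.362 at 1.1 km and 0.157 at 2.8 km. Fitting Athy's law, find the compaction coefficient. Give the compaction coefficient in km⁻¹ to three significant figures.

0.491 km⁻¹

Athy: phi(Z) = phi₀ e^(−cZ) ⇒ phi₁/phi₂ = e^{c(Z₂−Z₁)} ⇒ c = ln(phi₁/phi₂)/(Z₂−Z₁)
c = ln(0.362/0.157) / (2.8 − 1.1) = ln(2.306) / 1.7 = 0.8354 / 1.7 = 0.4914 km⁻¹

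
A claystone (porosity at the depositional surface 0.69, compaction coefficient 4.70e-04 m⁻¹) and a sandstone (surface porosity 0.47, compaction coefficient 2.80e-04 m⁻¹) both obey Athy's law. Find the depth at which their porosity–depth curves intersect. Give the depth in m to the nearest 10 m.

2020 m

Working in km (1 km = 1000 m; β in km⁻¹ = β in m⁻¹ × 1000):
Set φ₀ₐ e^(−βₐd) = φ₀ᵦ e^(−βᵦd) ⇒ ln(φ₀ₐ/φ₀ᵦ) = (βₐ − βᵦ)·d
d = ln(0.69/0.47) / (0.47 − 0.28) = 0.3840 / 0.19 = 2.021 km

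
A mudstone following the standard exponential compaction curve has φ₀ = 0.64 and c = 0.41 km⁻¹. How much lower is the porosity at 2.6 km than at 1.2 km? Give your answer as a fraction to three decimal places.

φ(1.2) = 0.64·e^(−0.41×1.2) = 0.3913
φ(2.6) = 0.64·e^(−0.41×2.6) = 0.2204
Δφ = 0.3913 − 0.2204 = 0.1709

0.171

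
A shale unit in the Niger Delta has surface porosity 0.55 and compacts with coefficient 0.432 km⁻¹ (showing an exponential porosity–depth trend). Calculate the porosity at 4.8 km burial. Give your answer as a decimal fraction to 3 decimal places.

phi = phi₀·exp(−c·Z) = 0.55 × exp(−0.432 × 4.8) = 0.55 × exp(−2.074)
  = 0.55 × 0.1257 = 0.0692

0.069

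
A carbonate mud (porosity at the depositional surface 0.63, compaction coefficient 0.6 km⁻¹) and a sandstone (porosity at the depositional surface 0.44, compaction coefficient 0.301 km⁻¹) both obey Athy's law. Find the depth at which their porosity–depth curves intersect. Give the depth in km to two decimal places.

Set φ₀ₐ e^(−kₐZ) = φ₀ᵦ e^(−kᵦZ) ⇒ ln(φ₀ₐ/φ₀ᵦ) = (kₐ − kᵦ)·Z
Z = ln(0.63/0.44) / (0.6 − 0.301) = 0.3589 / 0.299 = 1.200 km

1.20 km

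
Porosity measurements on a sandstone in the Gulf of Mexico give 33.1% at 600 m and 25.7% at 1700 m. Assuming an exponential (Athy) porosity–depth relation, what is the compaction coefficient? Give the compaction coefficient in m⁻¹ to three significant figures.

0.000230 m⁻¹

Working in km (1 km = 1000 m; k in km⁻¹ = k in m⁻¹ × 1000):
Athy: phi(Z) = phi₀ e^(−kZ) ⇒ phi₁/phi₂ = e^{k(Z₂−Z₁)} ⇒ k = ln(phi₁/phi₂)/(Z₂−Z₁)
k = ln(0.331/0.257) / (1.7 − 0.6) = ln(1.288) / 1.1 = 0.2530 / 1.1 = 0.23 km⁻¹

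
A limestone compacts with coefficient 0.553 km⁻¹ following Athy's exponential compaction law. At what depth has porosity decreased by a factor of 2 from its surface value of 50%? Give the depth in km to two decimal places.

φ/φ₀ = 1/2 ⇒ exp(−c·z) = 1/2 ⇒ z = ln(2) / c
z = 0.6931 / 0.553 = 1.253 km

1.25 km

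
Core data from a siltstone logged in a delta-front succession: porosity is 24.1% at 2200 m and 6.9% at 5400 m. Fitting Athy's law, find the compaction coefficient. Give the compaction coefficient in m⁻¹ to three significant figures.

0.000391 m⁻¹

Working in km (1 km = 1000 m; k in km⁻¹ = k in m⁻¹ × 1000):
Athy: phi(Z) = phi₀ e^(−kZ) ⇒ phi₁/phi₂ = e^{k(Z₂−Z₁)} ⇒ k = ln(phi₁/phi₂)/(Z₂−Z₁)
k = ln(0.241/0.069) / (5.4 − 2.2) = ln(3.493) / 3.2 = 1.2507 / 3.2 = 0.3908 km⁻¹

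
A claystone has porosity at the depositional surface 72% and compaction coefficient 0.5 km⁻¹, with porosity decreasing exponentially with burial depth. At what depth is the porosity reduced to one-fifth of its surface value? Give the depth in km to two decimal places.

φ/φ₀ = 1/5 ⇒ exp(−c·z) = 1/5 ⇒ z = ln(5) / c
z = 1.6094 / 0.5 = 3.219 km

3.22 km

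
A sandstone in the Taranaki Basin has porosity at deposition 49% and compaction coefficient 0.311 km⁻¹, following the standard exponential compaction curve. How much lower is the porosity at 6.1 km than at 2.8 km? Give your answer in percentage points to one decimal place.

13.2 percentage points

n(2.8) = 0.49·e^(−0.311×2.8) = 0.2051
n(6.1) = 0.49·e^(−0.311×6.1) = 0.0735
Δn = 0.2051 − 0.0735 = 0.1316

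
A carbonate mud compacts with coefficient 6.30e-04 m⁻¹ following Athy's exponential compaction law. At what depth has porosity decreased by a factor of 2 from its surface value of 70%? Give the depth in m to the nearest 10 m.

Working in km (1 km = 1000 m; c in km⁻¹ = c in m⁻¹ × 1000):
phi/phi₀ = 1/2 ⇒ exp(−c·d) = 1/2 ⇒ d = ln(2) / c
d = 0.6931 / 0.63 = 1.100 km

1100 m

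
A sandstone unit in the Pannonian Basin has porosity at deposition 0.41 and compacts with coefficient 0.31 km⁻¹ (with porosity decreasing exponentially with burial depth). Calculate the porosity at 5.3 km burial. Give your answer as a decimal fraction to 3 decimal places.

n = n₀·exp(−c·Z) = 0.41 × exp(−0.31 × 5.3) = 0.41 × exp(−1.643)
  = 0.41 × 0.1934 = 0.0793

0.079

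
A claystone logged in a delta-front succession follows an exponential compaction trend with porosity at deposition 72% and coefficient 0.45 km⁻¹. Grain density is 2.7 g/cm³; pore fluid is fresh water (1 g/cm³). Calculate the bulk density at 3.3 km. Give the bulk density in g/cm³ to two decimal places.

Porosity at depth: phi = 0.72·exp(−0.45×3.3) = 0.72×0.2265 = 0.1631
Bulk density: ρ_b = (1−phi)ρ_g + phi·ρ_f = 0.8369×2.7 + 0.1631×1
       = 2.260 + 0.163 = 2.423 g/cm³

2.42 g/cm³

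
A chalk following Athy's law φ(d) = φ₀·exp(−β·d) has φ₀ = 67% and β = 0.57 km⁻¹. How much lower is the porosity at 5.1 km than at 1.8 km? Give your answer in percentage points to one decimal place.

φ(1.8) = 0.67·e^(−0.57×1.8) = 0.2402
φ(5.1) = 0.67·e^(−0.57×5.1) = 0.0366
Δφ = 0.2402 − 0.0366 = 0.2035

20.4 percentage points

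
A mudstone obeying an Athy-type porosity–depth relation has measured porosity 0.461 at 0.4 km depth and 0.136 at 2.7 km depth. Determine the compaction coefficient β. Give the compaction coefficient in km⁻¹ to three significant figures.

0.531 km⁻¹

Athy: n(d) = n₀ e^(−βd) ⇒ n₁/n₂ = e^{β(d₂−d₁)} ⇒ β = ln(n₁/n₂)/(d₂−d₁)
β = ln(0.461/0.136) / (2.7 − 0.4) = ln(3.39) / 2.3 = 1.2207 / 2.3 = 0.5308 km⁻¹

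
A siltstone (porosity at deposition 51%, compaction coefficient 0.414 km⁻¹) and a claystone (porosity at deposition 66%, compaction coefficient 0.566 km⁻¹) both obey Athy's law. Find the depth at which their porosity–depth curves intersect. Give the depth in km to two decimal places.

Set phi₀ₐ e^(−kₐz) = phi₀ᵦ e^(−kᵦz) ⇒ ln(phi₀ₐ/phi₀ᵦ) = (kₐ − kᵦ)·z
z = ln(0.51/0.66) / (0.414 − 0.566) = -0.2578 / -0.152 = 1.696 km

1.70 km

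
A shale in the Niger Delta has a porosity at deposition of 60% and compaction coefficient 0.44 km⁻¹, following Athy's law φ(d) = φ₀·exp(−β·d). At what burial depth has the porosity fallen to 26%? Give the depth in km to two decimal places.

1.90 km

Invert Athy's law: d = ln(φ₀/φ) / β
d = ln(0.6/0.26) / 0.44 = ln(2.308) / 0.44 = 0.8362 / 0.44 = 1.901 km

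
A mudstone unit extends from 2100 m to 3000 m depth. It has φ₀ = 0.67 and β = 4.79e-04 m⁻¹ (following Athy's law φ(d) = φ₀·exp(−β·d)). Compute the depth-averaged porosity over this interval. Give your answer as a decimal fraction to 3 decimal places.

0.199

Working in km (1 km = 1000 m; β in km⁻¹ = β in m⁻¹ × 1000):
⟨φ⟩ = (1/(d₂−d₁)) ∫ φ₀ e^(−βd) dd = φ₀·(e^(−β·d₁) − e^(−β·d₂)) / (β·(d₂−d₁))
e^(−0.479×2.1) = 0.3657; e^(−0.479×3) = 0.2376
⟨φ⟩ = 0.67 × (0.3657 − 0.2376) / (0.479 × 0.9) = 0.67 × 0.2971 = 0.1991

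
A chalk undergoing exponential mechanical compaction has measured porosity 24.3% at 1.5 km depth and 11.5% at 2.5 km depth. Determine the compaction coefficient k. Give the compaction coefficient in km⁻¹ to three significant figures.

Athy: phi(z) = phi₀ e^(−kz) ⇒ phi₁/phi₂ = e^{k(z₂−z₁)} ⇒ k = ln(phi₁/phi₂)/(z₂−z₁)
k = ln(0.243/0.115) / (2.5 − 1.5) = ln(2.113) / 1 = 0.7481 / 1 = 0.7481 km⁻¹

0.748 km⁻¹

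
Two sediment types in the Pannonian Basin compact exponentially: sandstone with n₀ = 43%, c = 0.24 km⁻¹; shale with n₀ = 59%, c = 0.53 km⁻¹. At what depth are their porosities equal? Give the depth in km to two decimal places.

Set n₀ₐ e^(−cₐz) = n₀ᵦ e^(−cᵦz) ⇒ ln(n₀ₐ/n₀ᵦ) = (cₐ − cᵦ)·z
z = ln(0.43/0.59) / (0.24 − 0.53) = -0.3163 / -0.29 = 1.091 km

1.09 km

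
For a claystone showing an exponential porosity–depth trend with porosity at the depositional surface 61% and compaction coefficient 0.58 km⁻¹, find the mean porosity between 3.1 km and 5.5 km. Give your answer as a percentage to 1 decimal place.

5.5%

⟨φ⟩ = (1/(d₂−d₁)) ∫ φ₀ e^(−βd) dd = φ₀·(e^(−β·d₁) − e^(−β·d₂)) / (β·(d₂−d₁))
e^(−0.58×3.1) = 0.1656; e^(−0.58×5.5) = 0.0412
⟨φ⟩ = 0.61 × (0.1656 − 0.0412) / (0.58 × 2.4) = 0.61 × 0.0894 = 0.0545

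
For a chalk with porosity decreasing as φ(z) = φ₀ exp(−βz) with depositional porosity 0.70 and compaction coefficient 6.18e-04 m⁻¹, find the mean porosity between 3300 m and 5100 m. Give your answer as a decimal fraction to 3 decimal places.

Working in km (1 km = 1000 m; β in km⁻¹ = β in m⁻¹ × 1000):
⟨φ⟩ = (1/(z₂−z₁)) ∫ φ₀ e^(−βz) dz = φ₀·(e^(−β·z₁) − e^(−β·z₂)) / (β·(z₂−z₁))
e^(−0.618×3.3) = 0.1301; e^(−0.618×5.1) = 0.0428
⟨φ⟩ = 0.7 × (0.1301 − 0.0428) / (0.618 × 1.8) = 0.7 × 0.0785 = 0.0550

0.055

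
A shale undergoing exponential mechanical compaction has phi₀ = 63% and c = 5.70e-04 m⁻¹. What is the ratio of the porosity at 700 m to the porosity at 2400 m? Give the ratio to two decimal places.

2.64

Working in km (1 km = 1000 m; c in km⁻¹ = c in m⁻¹ × 1000):
phi(Z₁)/phi(Z₂) = e^(−c·Z₁)/e^(−c·Z₂) = e^{c(Z₂−Z₁)}
= exp(0.57 × 1.7) = exp(0.969) = 2.6353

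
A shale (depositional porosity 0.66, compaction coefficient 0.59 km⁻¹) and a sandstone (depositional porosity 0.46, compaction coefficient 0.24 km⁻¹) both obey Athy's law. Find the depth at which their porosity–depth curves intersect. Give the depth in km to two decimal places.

Set φ₀ₐ e^(−cₐd) = φ₀ᵦ e^(−cᵦd) ⇒ ln(φ₀ₐ/φ₀ᵦ) = (cₐ − cᵦ)·d
d = ln(0.66/0.46) / (0.59 − 0.24) = 0.3610 / 0.35 = 1.031 km

1.03 km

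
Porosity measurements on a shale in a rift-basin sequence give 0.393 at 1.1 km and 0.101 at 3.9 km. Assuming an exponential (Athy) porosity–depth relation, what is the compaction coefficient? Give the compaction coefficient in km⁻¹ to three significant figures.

Athy: φ(Z) = φ₀ e^(−βZ) ⇒ φ₁/φ₂ = e^{β(Z₂−Z₁)} ⇒ β = ln(φ₁/φ₂)/(Z₂−Z₁)
β = ln(0.393/0.101) / (3.9 − 1.1) = ln(3.891) / 2.8 = 1.3587 / 2.8 = 0.4852 km⁻¹

0.485 km⁻¹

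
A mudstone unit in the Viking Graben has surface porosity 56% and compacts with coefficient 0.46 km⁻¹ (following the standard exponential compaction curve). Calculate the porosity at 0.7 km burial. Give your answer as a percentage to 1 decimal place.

40.6%

n = n₀·exp(−β·d) = 0.56 × exp(−0.46 × 0.7) = 0.56 × exp(−0.322)
  = 0.56 × 0.7247 = 0.4058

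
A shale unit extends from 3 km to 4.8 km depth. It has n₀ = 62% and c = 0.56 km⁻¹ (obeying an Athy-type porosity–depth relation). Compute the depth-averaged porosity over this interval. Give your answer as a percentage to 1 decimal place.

⟨n⟩ = (1/(z₂−z₁)) ∫ n₀ e^(−cz) dz = n₀·(e^(−c·z₁) − e^(−c·z₂)) / (c·(z₂−z₁))
e^(−0.56×3) = 0.1864; e^(−0.56×4.8) = 0.0680
⟨n⟩ = 0.62 × (0.1864 − 0.0680) / (0.56 × 1.8) = 0.62 × 0.1174 = 0.0728

7.3%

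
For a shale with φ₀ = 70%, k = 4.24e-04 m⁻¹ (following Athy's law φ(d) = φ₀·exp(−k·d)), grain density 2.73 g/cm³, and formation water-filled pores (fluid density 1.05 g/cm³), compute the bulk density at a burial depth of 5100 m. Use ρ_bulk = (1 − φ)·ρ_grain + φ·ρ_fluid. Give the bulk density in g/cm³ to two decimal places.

2.59 g/cm³

Working in km (1 km = 1000 m; k in km⁻¹ = k in m⁻¹ × 1000):
Porosity at depth: φ = 0.7·exp(−0.424×5.1) = 0.7×0.1150 = 0.0805
Bulk density: ρ_b = (1−φ)ρ_g + φ·ρ_f = 0.9195×2.73 + 0.0805×1.05
       = 2.510 + 0.085 = 2.595 g/cm³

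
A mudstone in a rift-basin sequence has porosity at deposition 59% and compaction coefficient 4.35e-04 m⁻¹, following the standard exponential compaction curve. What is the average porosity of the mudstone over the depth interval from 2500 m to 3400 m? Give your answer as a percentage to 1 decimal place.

16.5%

Working in km (1 km = 1000 m; c in km⁻¹ = c in m⁻¹ × 1000):
⟨phi⟩ = (1/(Z₂−Z₁)) ∫ phi₀ e^(−cZ) dZ = phi₀·(e^(−c·Z₁) − e^(−c·Z₂)) / (c·(Z₂−Z₁))
e^(−0.435×2.5) = 0.3371; e^(−0.435×3.4) = 0.2279
⟨phi⟩ = 0.59 × (0.3371 − 0.2279) / (0.435 × 0.9) = 0.59 × 0.2789 = 0.1646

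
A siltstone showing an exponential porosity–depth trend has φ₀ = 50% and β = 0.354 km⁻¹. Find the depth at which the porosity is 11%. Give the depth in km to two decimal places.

4.28 km

Invert Athy's law: Z = ln(φ₀/φ) / β
Z = ln(0.5/0.11) / 0.354 = ln(4.545) / 0.354 = 1.5141 / 0.354 = 4.277 km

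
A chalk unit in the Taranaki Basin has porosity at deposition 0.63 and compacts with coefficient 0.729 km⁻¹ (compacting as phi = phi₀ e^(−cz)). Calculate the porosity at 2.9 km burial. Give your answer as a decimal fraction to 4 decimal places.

0.0761

phi = phi₀·exp(−c·z) = 0.63 × exp(−0.729 × 2.9) = 0.63 × exp(−2.114)
  = 0.63 × 0.1207 = 0.0761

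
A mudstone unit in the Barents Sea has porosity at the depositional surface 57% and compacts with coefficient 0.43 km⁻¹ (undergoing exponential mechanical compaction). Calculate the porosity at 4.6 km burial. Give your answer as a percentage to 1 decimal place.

φ = φ₀·exp(−c·d) = 0.57 × exp(−0.43 × 4.6) = 0.57 × exp(−1.978)
  = 0.57 × 0.1383 = 0.0789

7.9%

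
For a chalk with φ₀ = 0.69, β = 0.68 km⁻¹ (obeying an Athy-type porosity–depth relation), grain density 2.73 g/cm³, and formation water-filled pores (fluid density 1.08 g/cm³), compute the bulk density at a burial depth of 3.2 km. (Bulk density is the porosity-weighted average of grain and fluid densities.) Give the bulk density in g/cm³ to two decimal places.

Porosity at depth: φ = 0.69·exp(−0.68×3.2) = 0.69×0.1135 = 0.0783
Bulk density: ρ_b = (1−φ)ρ_g + φ·ρ_f = 0.9217×2.73 + 0.0783×1.08
       = 2.516 + 0.085 = 2.601 g/cm³

2.60 g/cm³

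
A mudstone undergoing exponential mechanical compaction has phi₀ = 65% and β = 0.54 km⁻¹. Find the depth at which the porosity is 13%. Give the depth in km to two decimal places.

Invert Athy's law: z = ln(phi₀/phi) / β
z = ln(0.65/0.13) / 0.54 = ln(5) / 0.54 = 1.6094 / 0.54 = 2.980 km

2.98 km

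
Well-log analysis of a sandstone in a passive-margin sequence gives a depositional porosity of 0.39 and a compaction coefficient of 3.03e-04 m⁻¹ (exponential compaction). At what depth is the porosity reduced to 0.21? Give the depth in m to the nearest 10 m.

2040 m

Working in km (1 km = 1000 m; k in km⁻¹ = k in m⁻¹ × 1000):
Invert Athy's law: d = ln(phi₀/phi) / k
d = ln(0.39/0.21) / 0.303 = ln(1.857) / 0.303 = 0.6190 / 0.303 = 2.043 km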